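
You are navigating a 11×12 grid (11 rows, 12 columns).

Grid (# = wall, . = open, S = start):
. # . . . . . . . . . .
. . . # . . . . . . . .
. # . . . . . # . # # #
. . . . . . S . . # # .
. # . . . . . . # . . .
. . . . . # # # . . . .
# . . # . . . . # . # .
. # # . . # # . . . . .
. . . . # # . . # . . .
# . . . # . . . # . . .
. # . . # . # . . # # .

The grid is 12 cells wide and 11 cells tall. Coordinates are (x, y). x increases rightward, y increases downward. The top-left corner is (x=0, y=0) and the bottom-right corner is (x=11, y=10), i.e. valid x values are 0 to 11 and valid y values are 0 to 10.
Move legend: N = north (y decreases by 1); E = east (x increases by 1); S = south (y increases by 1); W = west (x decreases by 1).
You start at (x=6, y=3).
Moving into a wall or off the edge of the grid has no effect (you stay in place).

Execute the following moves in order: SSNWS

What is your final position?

Start: (x=6, y=3)
  S (south): (x=6, y=3) -> (x=6, y=4)
  S (south): blocked, stay at (x=6, y=4)
  N (north): (x=6, y=4) -> (x=6, y=3)
  W (west): (x=6, y=3) -> (x=5, y=3)
  S (south): (x=5, y=3) -> (x=5, y=4)
Final: (x=5, y=4)

Answer: Final position: (x=5, y=4)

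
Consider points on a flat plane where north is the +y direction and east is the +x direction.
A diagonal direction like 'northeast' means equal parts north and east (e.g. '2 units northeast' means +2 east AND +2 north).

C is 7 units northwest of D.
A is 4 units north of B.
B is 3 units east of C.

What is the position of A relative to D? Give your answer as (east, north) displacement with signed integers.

Answer: A is at (east=-4, north=11) relative to D.

Derivation:
Place D at the origin (east=0, north=0).
  C is 7 units northwest of D: delta (east=-7, north=+7); C at (east=-7, north=7).
  B is 3 units east of C: delta (east=+3, north=+0); B at (east=-4, north=7).
  A is 4 units north of B: delta (east=+0, north=+4); A at (east=-4, north=11).
Therefore A relative to D: (east=-4, north=11).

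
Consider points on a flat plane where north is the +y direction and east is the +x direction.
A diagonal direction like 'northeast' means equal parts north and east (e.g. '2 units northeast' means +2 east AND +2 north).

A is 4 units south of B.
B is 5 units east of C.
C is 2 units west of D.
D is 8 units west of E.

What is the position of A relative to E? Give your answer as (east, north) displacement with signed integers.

Place E at the origin (east=0, north=0).
  D is 8 units west of E: delta (east=-8, north=+0); D at (east=-8, north=0).
  C is 2 units west of D: delta (east=-2, north=+0); C at (east=-10, north=0).
  B is 5 units east of C: delta (east=+5, north=+0); B at (east=-5, north=0).
  A is 4 units south of B: delta (east=+0, north=-4); A at (east=-5, north=-4).
Therefore A relative to E: (east=-5, north=-4).

Answer: A is at (east=-5, north=-4) relative to E.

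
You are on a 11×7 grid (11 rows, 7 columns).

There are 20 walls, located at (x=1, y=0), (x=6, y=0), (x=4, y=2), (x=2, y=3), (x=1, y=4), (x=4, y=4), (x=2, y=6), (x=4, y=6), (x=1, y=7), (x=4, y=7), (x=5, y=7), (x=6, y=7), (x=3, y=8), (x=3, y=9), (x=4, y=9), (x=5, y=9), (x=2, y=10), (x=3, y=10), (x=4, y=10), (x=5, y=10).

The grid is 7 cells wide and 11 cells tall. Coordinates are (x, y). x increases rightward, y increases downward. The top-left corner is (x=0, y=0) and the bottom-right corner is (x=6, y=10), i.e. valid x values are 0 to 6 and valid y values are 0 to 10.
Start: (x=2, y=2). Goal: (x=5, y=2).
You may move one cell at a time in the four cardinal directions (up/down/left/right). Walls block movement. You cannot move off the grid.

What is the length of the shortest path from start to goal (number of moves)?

Answer: Shortest path length: 5

Derivation:
BFS from (x=2, y=2) until reaching (x=5, y=2):
  Distance 0: (x=2, y=2)
  Distance 1: (x=2, y=1), (x=1, y=2), (x=3, y=2)
  Distance 2: (x=2, y=0), (x=1, y=1), (x=3, y=1), (x=0, y=2), (x=1, y=3), (x=3, y=3)
  Distance 3: (x=3, y=0), (x=0, y=1), (x=4, y=1), (x=0, y=3), (x=4, y=3), (x=3, y=4)
  Distance 4: (x=0, y=0), (x=4, y=0), (x=5, y=1), (x=5, y=3), (x=0, y=4), (x=2, y=4), (x=3, y=5)
  Distance 5: (x=5, y=0), (x=6, y=1), (x=5, y=2), (x=6, y=3), (x=5, y=4), (x=0, y=5), (x=2, y=5), (x=4, y=5), (x=3, y=6)  <- goal reached here
One shortest path (5 moves): (x=2, y=2) -> (x=3, y=2) -> (x=3, y=1) -> (x=4, y=1) -> (x=5, y=1) -> (x=5, y=2)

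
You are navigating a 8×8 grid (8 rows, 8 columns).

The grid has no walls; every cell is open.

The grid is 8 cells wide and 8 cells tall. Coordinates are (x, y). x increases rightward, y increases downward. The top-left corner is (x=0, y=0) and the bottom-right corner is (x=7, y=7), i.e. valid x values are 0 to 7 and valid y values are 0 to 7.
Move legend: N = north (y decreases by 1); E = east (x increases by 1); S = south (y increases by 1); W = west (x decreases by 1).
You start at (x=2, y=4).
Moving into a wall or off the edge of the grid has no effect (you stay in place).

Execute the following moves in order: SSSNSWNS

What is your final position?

Start: (x=2, y=4)
  S (south): (x=2, y=4) -> (x=2, y=5)
  S (south): (x=2, y=5) -> (x=2, y=6)
  S (south): (x=2, y=6) -> (x=2, y=7)
  N (north): (x=2, y=7) -> (x=2, y=6)
  S (south): (x=2, y=6) -> (x=2, y=7)
  W (west): (x=2, y=7) -> (x=1, y=7)
  N (north): (x=1, y=7) -> (x=1, y=6)
  S (south): (x=1, y=6) -> (x=1, y=7)
Final: (x=1, y=7)

Answer: Final position: (x=1, y=7)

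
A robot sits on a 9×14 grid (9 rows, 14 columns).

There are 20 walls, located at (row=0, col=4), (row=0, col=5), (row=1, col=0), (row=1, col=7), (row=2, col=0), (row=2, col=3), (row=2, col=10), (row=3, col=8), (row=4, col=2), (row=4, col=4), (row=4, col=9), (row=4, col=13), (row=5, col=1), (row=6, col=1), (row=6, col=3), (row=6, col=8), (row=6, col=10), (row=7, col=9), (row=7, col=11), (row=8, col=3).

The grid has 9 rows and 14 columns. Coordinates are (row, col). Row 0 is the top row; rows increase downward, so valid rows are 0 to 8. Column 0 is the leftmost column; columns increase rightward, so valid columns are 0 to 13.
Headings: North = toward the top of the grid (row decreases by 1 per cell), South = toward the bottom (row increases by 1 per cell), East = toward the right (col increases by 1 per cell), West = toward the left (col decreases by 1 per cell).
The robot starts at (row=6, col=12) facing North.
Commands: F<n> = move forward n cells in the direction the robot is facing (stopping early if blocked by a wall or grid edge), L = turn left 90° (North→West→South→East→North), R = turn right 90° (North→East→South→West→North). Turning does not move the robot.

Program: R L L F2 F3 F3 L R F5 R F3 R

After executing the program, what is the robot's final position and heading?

Start: (row=6, col=12), facing North
  R: turn right, now facing East
  L: turn left, now facing North
  L: turn left, now facing West
  F2: move forward 1/2 (blocked), now at (row=6, col=11)
  F3: move forward 0/3 (blocked), now at (row=6, col=11)
  F3: move forward 0/3 (blocked), now at (row=6, col=11)
  L: turn left, now facing South
  R: turn right, now facing West
  F5: move forward 0/5 (blocked), now at (row=6, col=11)
  R: turn right, now facing North
  F3: move forward 3, now at (row=3, col=11)
  R: turn right, now facing East
Final: (row=3, col=11), facing East

Answer: Final position: (row=3, col=11), facing East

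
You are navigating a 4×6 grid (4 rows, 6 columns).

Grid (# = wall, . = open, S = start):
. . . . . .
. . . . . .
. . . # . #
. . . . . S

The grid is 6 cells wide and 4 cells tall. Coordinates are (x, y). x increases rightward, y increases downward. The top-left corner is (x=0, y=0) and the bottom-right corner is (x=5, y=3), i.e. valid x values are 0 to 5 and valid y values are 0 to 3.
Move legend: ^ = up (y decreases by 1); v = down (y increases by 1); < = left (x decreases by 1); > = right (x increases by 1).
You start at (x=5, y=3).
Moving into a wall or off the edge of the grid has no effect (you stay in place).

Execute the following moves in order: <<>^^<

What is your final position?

Answer: Final position: (x=3, y=1)

Derivation:
Start: (x=5, y=3)
  < (left): (x=5, y=3) -> (x=4, y=3)
  < (left): (x=4, y=3) -> (x=3, y=3)
  > (right): (x=3, y=3) -> (x=4, y=3)
  ^ (up): (x=4, y=3) -> (x=4, y=2)
  ^ (up): (x=4, y=2) -> (x=4, y=1)
  < (left): (x=4, y=1) -> (x=3, y=1)
Final: (x=3, y=1)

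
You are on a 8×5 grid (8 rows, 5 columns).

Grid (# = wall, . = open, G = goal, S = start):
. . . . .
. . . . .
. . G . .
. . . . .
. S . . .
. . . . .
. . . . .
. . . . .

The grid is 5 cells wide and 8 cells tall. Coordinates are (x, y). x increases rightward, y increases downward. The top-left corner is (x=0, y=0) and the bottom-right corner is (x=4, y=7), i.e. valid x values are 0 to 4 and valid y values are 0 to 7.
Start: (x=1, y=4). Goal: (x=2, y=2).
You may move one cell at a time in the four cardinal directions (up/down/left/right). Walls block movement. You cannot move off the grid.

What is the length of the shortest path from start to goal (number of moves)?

BFS from (x=1, y=4) until reaching (x=2, y=2):
  Distance 0: (x=1, y=4)
  Distance 1: (x=1, y=3), (x=0, y=4), (x=2, y=4), (x=1, y=5)
  Distance 2: (x=1, y=2), (x=0, y=3), (x=2, y=3), (x=3, y=4), (x=0, y=5), (x=2, y=5), (x=1, y=6)
  Distance 3: (x=1, y=1), (x=0, y=2), (x=2, y=2), (x=3, y=3), (x=4, y=4), (x=3, y=5), (x=0, y=6), (x=2, y=6), (x=1, y=7)  <- goal reached here
One shortest path (3 moves): (x=1, y=4) -> (x=2, y=4) -> (x=2, y=3) -> (x=2, y=2)

Answer: Shortest path length: 3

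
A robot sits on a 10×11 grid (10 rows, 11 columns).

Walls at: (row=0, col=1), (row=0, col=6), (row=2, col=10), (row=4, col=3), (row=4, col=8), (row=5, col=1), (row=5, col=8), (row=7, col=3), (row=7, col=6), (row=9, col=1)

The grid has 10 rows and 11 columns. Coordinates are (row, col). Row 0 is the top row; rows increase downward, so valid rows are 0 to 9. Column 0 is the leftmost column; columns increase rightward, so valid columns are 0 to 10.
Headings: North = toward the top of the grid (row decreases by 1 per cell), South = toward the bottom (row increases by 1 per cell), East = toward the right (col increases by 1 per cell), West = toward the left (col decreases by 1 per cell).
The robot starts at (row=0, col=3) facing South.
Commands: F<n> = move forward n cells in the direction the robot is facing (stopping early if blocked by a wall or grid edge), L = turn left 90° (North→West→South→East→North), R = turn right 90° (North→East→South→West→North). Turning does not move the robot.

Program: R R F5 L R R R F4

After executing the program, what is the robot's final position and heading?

Answer: Final position: (row=3, col=3), facing South

Derivation:
Start: (row=0, col=3), facing South
  R: turn right, now facing West
  R: turn right, now facing North
  F5: move forward 0/5 (blocked), now at (row=0, col=3)
  L: turn left, now facing West
  R: turn right, now facing North
  R: turn right, now facing East
  R: turn right, now facing South
  F4: move forward 3/4 (blocked), now at (row=3, col=3)
Final: (row=3, col=3), facing South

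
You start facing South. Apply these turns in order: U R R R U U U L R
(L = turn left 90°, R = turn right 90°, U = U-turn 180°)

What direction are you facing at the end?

Answer: Final heading: East

Derivation:
Start: South
  U (U-turn (180°)) -> North
  R (right (90° clockwise)) -> East
  R (right (90° clockwise)) -> South
  R (right (90° clockwise)) -> West
  U (U-turn (180°)) -> East
  U (U-turn (180°)) -> West
  U (U-turn (180°)) -> East
  L (left (90° counter-clockwise)) -> North
  R (right (90° clockwise)) -> East
Final: East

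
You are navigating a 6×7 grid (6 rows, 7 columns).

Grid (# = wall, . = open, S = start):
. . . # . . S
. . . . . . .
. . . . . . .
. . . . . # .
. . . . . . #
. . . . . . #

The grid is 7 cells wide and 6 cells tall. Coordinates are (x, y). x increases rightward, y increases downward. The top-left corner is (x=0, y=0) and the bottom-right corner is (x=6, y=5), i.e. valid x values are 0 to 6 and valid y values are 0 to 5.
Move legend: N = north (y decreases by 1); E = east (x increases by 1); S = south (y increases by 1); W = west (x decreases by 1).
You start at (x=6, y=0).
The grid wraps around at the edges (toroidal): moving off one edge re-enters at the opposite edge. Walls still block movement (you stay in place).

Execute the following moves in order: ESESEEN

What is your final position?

Start: (x=6, y=0)
  E (east): (x=6, y=0) -> (x=0, y=0)
  S (south): (x=0, y=0) -> (x=0, y=1)
  E (east): (x=0, y=1) -> (x=1, y=1)
  S (south): (x=1, y=1) -> (x=1, y=2)
  E (east): (x=1, y=2) -> (x=2, y=2)
  E (east): (x=2, y=2) -> (x=3, y=2)
  N (north): (x=3, y=2) -> (x=3, y=1)
Final: (x=3, y=1)

Answer: Final position: (x=3, y=1)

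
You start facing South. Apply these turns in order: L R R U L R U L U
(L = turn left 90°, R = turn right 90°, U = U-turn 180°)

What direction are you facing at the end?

Start: South
  L (left (90° counter-clockwise)) -> East
  R (right (90° clockwise)) -> South
  R (right (90° clockwise)) -> West
  U (U-turn (180°)) -> East
  L (left (90° counter-clockwise)) -> North
  R (right (90° clockwise)) -> East
  U (U-turn (180°)) -> West
  L (left (90° counter-clockwise)) -> South
  U (U-turn (180°)) -> North
Final: North

Answer: Final heading: North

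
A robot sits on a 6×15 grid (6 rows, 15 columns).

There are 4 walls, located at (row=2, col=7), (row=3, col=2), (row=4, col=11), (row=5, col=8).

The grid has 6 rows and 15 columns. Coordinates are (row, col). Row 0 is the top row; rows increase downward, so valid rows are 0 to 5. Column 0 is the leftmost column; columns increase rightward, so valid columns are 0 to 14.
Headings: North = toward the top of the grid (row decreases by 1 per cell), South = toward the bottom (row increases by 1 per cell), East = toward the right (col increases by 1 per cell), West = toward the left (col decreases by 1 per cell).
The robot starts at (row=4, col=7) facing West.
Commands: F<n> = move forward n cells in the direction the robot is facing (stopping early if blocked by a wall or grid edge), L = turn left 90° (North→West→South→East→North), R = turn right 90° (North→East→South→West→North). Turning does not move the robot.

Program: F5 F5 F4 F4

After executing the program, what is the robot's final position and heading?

Answer: Final position: (row=4, col=0), facing West

Derivation:
Start: (row=4, col=7), facing West
  F5: move forward 5, now at (row=4, col=2)
  F5: move forward 2/5 (blocked), now at (row=4, col=0)
  F4: move forward 0/4 (blocked), now at (row=4, col=0)
  F4: move forward 0/4 (blocked), now at (row=4, col=0)
Final: (row=4, col=0), facing West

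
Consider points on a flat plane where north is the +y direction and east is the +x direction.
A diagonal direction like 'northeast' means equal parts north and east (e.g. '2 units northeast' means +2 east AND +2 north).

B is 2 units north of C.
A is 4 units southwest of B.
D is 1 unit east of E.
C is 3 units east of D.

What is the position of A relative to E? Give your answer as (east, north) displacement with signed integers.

Place E at the origin (east=0, north=0).
  D is 1 unit east of E: delta (east=+1, north=+0); D at (east=1, north=0).
  C is 3 units east of D: delta (east=+3, north=+0); C at (east=4, north=0).
  B is 2 units north of C: delta (east=+0, north=+2); B at (east=4, north=2).
  A is 4 units southwest of B: delta (east=-4, north=-4); A at (east=0, north=-2).
Therefore A relative to E: (east=0, north=-2).

Answer: A is at (east=0, north=-2) relative to E.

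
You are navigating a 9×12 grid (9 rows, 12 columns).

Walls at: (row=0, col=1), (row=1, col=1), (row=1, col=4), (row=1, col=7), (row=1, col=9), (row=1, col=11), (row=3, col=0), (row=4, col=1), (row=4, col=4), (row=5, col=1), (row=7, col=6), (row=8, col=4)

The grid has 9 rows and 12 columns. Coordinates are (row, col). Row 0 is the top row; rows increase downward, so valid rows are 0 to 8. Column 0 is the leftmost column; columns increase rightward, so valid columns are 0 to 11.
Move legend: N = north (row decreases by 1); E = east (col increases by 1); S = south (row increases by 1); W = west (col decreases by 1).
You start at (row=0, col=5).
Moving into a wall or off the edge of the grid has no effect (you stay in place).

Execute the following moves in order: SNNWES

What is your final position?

Answer: Final position: (row=1, col=5)

Derivation:
Start: (row=0, col=5)
  S (south): (row=0, col=5) -> (row=1, col=5)
  N (north): (row=1, col=5) -> (row=0, col=5)
  N (north): blocked, stay at (row=0, col=5)
  W (west): (row=0, col=5) -> (row=0, col=4)
  E (east): (row=0, col=4) -> (row=0, col=5)
  S (south): (row=0, col=5) -> (row=1, col=5)
Final: (row=1, col=5)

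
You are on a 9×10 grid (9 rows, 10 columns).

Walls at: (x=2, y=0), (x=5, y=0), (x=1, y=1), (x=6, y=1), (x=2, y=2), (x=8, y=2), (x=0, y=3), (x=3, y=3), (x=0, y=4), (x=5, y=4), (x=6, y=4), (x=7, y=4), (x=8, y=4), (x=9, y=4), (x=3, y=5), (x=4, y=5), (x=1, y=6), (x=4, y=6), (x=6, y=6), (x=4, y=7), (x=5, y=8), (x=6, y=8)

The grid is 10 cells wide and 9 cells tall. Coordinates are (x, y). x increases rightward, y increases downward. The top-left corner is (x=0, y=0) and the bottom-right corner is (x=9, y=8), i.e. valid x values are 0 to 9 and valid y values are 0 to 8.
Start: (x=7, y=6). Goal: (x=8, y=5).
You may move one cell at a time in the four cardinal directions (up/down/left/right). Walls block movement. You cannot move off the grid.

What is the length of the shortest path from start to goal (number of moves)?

Answer: Shortest path length: 2

Derivation:
BFS from (x=7, y=6) until reaching (x=8, y=5):
  Distance 0: (x=7, y=6)
  Distance 1: (x=7, y=5), (x=8, y=6), (x=7, y=7)
  Distance 2: (x=6, y=5), (x=8, y=5), (x=9, y=6), (x=6, y=7), (x=8, y=7), (x=7, y=8)  <- goal reached here
One shortest path (2 moves): (x=7, y=6) -> (x=8, y=6) -> (x=8, y=5)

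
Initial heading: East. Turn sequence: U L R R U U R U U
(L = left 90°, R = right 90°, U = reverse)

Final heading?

Answer: Final heading: East

Derivation:
Start: East
  U (U-turn (180°)) -> West
  L (left (90° counter-clockwise)) -> South
  R (right (90° clockwise)) -> West
  R (right (90° clockwise)) -> North
  U (U-turn (180°)) -> South
  U (U-turn (180°)) -> North
  R (right (90° clockwise)) -> East
  U (U-turn (180°)) -> West
  U (U-turn (180°)) -> East
Final: East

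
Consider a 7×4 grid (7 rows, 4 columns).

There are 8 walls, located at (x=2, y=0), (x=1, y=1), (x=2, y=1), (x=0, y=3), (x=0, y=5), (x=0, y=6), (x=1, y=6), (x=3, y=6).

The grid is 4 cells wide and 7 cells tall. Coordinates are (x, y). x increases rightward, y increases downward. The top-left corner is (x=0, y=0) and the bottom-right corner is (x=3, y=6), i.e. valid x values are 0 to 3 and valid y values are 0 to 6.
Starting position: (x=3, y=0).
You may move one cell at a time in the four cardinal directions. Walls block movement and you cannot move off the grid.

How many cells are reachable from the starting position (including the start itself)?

BFS flood-fill from (x=3, y=0):
  Distance 0: (x=3, y=0)
  Distance 1: (x=3, y=1)
  Distance 2: (x=3, y=2)
  Distance 3: (x=2, y=2), (x=3, y=3)
  Distance 4: (x=1, y=2), (x=2, y=3), (x=3, y=4)
  Distance 5: (x=0, y=2), (x=1, y=3), (x=2, y=4), (x=3, y=5)
  Distance 6: (x=0, y=1), (x=1, y=4), (x=2, y=5)
  Distance 7: (x=0, y=0), (x=0, y=4), (x=1, y=5), (x=2, y=6)
  Distance 8: (x=1, y=0)
Total reachable: 20 (grid has 20 open cells total)

Answer: Reachable cells: 20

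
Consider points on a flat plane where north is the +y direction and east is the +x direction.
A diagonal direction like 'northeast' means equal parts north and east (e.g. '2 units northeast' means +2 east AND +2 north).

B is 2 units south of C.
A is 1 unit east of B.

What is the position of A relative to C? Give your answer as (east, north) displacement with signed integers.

Answer: A is at (east=1, north=-2) relative to C.

Derivation:
Place C at the origin (east=0, north=0).
  B is 2 units south of C: delta (east=+0, north=-2); B at (east=0, north=-2).
  A is 1 unit east of B: delta (east=+1, north=+0); A at (east=1, north=-2).
Therefore A relative to C: (east=1, north=-2).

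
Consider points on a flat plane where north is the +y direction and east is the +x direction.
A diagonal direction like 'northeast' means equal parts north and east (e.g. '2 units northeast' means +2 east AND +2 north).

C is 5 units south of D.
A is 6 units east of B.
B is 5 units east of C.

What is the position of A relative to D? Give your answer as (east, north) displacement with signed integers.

Place D at the origin (east=0, north=0).
  C is 5 units south of D: delta (east=+0, north=-5); C at (east=0, north=-5).
  B is 5 units east of C: delta (east=+5, north=+0); B at (east=5, north=-5).
  A is 6 units east of B: delta (east=+6, north=+0); A at (east=11, north=-5).
Therefore A relative to D: (east=11, north=-5).

Answer: A is at (east=11, north=-5) relative to D.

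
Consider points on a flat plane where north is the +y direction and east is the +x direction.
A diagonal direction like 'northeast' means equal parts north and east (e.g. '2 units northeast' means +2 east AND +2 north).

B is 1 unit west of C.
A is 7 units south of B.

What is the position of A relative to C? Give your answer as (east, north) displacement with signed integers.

Answer: A is at (east=-1, north=-7) relative to C.

Derivation:
Place C at the origin (east=0, north=0).
  B is 1 unit west of C: delta (east=-1, north=+0); B at (east=-1, north=0).
  A is 7 units south of B: delta (east=+0, north=-7); A at (east=-1, north=-7).
Therefore A relative to C: (east=-1, north=-7).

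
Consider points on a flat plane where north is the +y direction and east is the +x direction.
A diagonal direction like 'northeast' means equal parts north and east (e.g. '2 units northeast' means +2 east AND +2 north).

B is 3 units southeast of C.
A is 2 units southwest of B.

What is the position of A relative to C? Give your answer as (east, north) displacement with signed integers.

Answer: A is at (east=1, north=-5) relative to C.

Derivation:
Place C at the origin (east=0, north=0).
  B is 3 units southeast of C: delta (east=+3, north=-3); B at (east=3, north=-3).
  A is 2 units southwest of B: delta (east=-2, north=-2); A at (east=1, north=-5).
Therefore A relative to C: (east=1, north=-5).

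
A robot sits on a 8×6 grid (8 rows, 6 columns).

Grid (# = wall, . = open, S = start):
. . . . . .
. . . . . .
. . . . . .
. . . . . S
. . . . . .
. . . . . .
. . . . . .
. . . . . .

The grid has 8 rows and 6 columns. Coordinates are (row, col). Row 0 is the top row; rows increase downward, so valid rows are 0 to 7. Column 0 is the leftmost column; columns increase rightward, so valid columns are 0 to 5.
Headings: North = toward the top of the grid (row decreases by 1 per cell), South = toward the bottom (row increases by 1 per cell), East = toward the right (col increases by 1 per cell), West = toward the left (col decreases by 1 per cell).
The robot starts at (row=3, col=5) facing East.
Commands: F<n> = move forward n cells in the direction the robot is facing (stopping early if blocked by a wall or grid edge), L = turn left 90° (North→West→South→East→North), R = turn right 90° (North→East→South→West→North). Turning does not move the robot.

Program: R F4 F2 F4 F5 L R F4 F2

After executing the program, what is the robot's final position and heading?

Answer: Final position: (row=7, col=5), facing South

Derivation:
Start: (row=3, col=5), facing East
  R: turn right, now facing South
  F4: move forward 4, now at (row=7, col=5)
  F2: move forward 0/2 (blocked), now at (row=7, col=5)
  F4: move forward 0/4 (blocked), now at (row=7, col=5)
  F5: move forward 0/5 (blocked), now at (row=7, col=5)
  L: turn left, now facing East
  R: turn right, now facing South
  F4: move forward 0/4 (blocked), now at (row=7, col=5)
  F2: move forward 0/2 (blocked), now at (row=7, col=5)
Final: (row=7, col=5), facing South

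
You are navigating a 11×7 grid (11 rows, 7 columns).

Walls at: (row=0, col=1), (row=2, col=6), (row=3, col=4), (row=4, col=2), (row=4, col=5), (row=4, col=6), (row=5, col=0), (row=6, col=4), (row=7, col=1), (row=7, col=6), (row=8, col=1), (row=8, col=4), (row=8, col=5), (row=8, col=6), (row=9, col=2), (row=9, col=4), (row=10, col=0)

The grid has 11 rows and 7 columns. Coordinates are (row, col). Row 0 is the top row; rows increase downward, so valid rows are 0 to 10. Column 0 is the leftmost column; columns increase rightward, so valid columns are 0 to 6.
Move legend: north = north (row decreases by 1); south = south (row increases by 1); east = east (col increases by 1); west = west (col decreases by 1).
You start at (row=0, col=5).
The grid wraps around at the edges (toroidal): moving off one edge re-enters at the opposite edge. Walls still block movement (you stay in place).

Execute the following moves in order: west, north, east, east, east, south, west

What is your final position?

Answer: Final position: (row=0, col=5)

Derivation:
Start: (row=0, col=5)
  west (west): (row=0, col=5) -> (row=0, col=4)
  north (north): (row=0, col=4) -> (row=10, col=4)
  east (east): (row=10, col=4) -> (row=10, col=5)
  east (east): (row=10, col=5) -> (row=10, col=6)
  east (east): blocked, stay at (row=10, col=6)
  south (south): (row=10, col=6) -> (row=0, col=6)
  west (west): (row=0, col=6) -> (row=0, col=5)
Final: (row=0, col=5)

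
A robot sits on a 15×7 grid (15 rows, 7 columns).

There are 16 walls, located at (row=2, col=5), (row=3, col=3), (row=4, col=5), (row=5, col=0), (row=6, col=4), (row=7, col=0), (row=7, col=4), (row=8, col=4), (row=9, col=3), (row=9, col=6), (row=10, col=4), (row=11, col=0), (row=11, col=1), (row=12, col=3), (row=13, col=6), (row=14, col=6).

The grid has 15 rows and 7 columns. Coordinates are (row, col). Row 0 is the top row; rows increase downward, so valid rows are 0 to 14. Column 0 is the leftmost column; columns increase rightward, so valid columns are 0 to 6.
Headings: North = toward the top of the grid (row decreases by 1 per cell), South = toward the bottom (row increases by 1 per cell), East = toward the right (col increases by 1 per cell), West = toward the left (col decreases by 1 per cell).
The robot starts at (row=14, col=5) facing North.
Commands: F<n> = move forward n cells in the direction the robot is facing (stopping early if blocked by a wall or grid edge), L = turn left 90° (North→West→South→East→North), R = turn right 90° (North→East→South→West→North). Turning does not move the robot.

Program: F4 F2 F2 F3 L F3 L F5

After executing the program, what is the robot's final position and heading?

Answer: Final position: (row=10, col=2), facing South

Derivation:
Start: (row=14, col=5), facing North
  F4: move forward 4, now at (row=10, col=5)
  F2: move forward 2, now at (row=8, col=5)
  F2: move forward 2, now at (row=6, col=5)
  F3: move forward 1/3 (blocked), now at (row=5, col=5)
  L: turn left, now facing West
  F3: move forward 3, now at (row=5, col=2)
  L: turn left, now facing South
  F5: move forward 5, now at (row=10, col=2)
Final: (row=10, col=2), facing South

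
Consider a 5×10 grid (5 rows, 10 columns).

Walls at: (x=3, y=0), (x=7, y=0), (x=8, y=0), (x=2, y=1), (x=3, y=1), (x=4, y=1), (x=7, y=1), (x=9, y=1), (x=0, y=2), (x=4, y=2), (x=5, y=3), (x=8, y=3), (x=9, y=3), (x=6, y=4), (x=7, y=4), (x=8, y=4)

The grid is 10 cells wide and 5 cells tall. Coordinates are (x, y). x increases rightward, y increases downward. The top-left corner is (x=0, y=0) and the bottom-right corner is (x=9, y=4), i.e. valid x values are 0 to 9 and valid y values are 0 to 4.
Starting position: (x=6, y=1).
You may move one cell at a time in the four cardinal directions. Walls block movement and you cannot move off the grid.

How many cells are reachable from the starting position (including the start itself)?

BFS flood-fill from (x=6, y=1):
  Distance 0: (x=6, y=1)
  Distance 1: (x=6, y=0), (x=5, y=1), (x=6, y=2)
  Distance 2: (x=5, y=0), (x=5, y=2), (x=7, y=2), (x=6, y=3)
  Distance 3: (x=4, y=0), (x=8, y=2), (x=7, y=3)
  Distance 4: (x=8, y=1), (x=9, y=2)
Total reachable: 13 (grid has 34 open cells total)

Answer: Reachable cells: 13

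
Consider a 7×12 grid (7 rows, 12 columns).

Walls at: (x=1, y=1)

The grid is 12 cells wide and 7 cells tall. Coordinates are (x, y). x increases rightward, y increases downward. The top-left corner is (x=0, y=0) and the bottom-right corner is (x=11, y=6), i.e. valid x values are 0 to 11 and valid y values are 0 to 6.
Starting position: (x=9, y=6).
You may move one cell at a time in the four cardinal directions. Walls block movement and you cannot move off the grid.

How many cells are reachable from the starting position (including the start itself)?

BFS flood-fill from (x=9, y=6):
  Distance 0: (x=9, y=6)
  Distance 1: (x=9, y=5), (x=8, y=6), (x=10, y=6)
  Distance 2: (x=9, y=4), (x=8, y=5), (x=10, y=5), (x=7, y=6), (x=11, y=6)
  Distance 3: (x=9, y=3), (x=8, y=4), (x=10, y=4), (x=7, y=5), (x=11, y=5), (x=6, y=6)
  Distance 4: (x=9, y=2), (x=8, y=3), (x=10, y=3), (x=7, y=4), (x=11, y=4), (x=6, y=5), (x=5, y=6)
  Distance 5: (x=9, y=1), (x=8, y=2), (x=10, y=2), (x=7, y=3), (x=11, y=3), (x=6, y=4), (x=5, y=5), (x=4, y=6)
  Distance 6: (x=9, y=0), (x=8, y=1), (x=10, y=1), (x=7, y=2), (x=11, y=2), (x=6, y=3), (x=5, y=4), (x=4, y=5), (x=3, y=6)
  Distance 7: (x=8, y=0), (x=10, y=0), (x=7, y=1), (x=11, y=1), (x=6, y=2), (x=5, y=3), (x=4, y=4), (x=3, y=5), (x=2, y=6)
  Distance 8: (x=7, y=0), (x=11, y=0), (x=6, y=1), (x=5, y=2), (x=4, y=3), (x=3, y=4), (x=2, y=5), (x=1, y=6)
  Distance 9: (x=6, y=0), (x=5, y=1), (x=4, y=2), (x=3, y=3), (x=2, y=4), (x=1, y=5), (x=0, y=6)
  Distance 10: (x=5, y=0), (x=4, y=1), (x=3, y=2), (x=2, y=3), (x=1, y=4), (x=0, y=5)
  Distance 11: (x=4, y=0), (x=3, y=1), (x=2, y=2), (x=1, y=3), (x=0, y=4)
  Distance 12: (x=3, y=0), (x=2, y=1), (x=1, y=2), (x=0, y=3)
  Distance 13: (x=2, y=0), (x=0, y=2)
  Distance 14: (x=1, y=0), (x=0, y=1)
  Distance 15: (x=0, y=0)
Total reachable: 83 (grid has 83 open cells total)

Answer: Reachable cells: 83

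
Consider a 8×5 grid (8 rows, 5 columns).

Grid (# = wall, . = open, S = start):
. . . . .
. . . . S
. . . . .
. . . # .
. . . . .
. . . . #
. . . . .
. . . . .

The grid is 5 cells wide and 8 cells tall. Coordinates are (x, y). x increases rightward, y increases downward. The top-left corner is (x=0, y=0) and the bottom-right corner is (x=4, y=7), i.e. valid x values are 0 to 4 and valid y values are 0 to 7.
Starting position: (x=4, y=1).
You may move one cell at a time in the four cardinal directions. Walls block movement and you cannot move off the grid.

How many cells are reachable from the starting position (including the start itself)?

BFS flood-fill from (x=4, y=1):
  Distance 0: (x=4, y=1)
  Distance 1: (x=4, y=0), (x=3, y=1), (x=4, y=2)
  Distance 2: (x=3, y=0), (x=2, y=1), (x=3, y=2), (x=4, y=3)
  Distance 3: (x=2, y=0), (x=1, y=1), (x=2, y=2), (x=4, y=4)
  Distance 4: (x=1, y=0), (x=0, y=1), (x=1, y=2), (x=2, y=3), (x=3, y=4)
  Distance 5: (x=0, y=0), (x=0, y=2), (x=1, y=3), (x=2, y=4), (x=3, y=5)
  Distance 6: (x=0, y=3), (x=1, y=4), (x=2, y=5), (x=3, y=6)
  Distance 7: (x=0, y=4), (x=1, y=5), (x=2, y=6), (x=4, y=6), (x=3, y=7)
  Distance 8: (x=0, y=5), (x=1, y=6), (x=2, y=7), (x=4, y=7)
  Distance 9: (x=0, y=6), (x=1, y=7)
  Distance 10: (x=0, y=7)
Total reachable: 38 (grid has 38 open cells total)

Answer: Reachable cells: 38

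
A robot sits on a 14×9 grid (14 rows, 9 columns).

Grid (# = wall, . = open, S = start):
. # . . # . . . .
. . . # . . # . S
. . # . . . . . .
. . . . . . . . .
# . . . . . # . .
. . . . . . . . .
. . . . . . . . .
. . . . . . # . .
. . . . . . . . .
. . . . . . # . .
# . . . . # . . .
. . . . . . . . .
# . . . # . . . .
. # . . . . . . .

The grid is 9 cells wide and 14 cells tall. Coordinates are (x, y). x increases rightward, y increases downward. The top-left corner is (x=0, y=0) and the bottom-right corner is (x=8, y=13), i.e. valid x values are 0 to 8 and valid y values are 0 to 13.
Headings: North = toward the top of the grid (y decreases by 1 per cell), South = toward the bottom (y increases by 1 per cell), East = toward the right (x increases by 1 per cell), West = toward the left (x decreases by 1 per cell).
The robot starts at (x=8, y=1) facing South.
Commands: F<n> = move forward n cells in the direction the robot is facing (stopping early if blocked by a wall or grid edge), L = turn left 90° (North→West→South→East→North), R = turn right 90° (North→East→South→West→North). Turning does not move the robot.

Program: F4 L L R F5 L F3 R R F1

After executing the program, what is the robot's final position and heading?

Answer: Final position: (x=8, y=3), facing South

Derivation:
Start: (x=8, y=1), facing South
  F4: move forward 4, now at (x=8, y=5)
  L: turn left, now facing East
  L: turn left, now facing North
  R: turn right, now facing East
  F5: move forward 0/5 (blocked), now at (x=8, y=5)
  L: turn left, now facing North
  F3: move forward 3, now at (x=8, y=2)
  R: turn right, now facing East
  R: turn right, now facing South
  F1: move forward 1, now at (x=8, y=3)
Final: (x=8, y=3), facing South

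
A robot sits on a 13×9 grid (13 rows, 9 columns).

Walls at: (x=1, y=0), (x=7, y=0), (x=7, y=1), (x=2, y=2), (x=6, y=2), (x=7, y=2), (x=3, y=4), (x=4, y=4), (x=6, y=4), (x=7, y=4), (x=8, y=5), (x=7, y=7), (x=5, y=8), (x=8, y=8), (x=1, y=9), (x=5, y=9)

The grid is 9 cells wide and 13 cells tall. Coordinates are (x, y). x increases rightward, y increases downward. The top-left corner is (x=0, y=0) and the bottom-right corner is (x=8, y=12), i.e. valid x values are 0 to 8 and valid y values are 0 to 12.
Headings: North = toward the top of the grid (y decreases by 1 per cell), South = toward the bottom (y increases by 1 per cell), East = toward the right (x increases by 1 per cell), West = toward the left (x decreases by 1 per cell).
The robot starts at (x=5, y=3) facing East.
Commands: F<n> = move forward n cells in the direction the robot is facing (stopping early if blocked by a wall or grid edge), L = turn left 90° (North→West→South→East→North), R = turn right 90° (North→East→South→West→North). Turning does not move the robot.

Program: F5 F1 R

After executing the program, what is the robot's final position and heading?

Answer: Final position: (x=8, y=3), facing South

Derivation:
Start: (x=5, y=3), facing East
  F5: move forward 3/5 (blocked), now at (x=8, y=3)
  F1: move forward 0/1 (blocked), now at (x=8, y=3)
  R: turn right, now facing South
Final: (x=8, y=3), facing South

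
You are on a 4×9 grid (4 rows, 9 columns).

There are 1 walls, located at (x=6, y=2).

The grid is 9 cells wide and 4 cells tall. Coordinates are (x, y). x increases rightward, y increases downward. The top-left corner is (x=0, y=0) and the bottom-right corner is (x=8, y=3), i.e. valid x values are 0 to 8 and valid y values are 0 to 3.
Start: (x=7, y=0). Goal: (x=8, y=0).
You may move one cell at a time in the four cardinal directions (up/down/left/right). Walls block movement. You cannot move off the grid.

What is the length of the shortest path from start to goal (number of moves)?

Answer: Shortest path length: 1

Derivation:
BFS from (x=7, y=0) until reaching (x=8, y=0):
  Distance 0: (x=7, y=0)
  Distance 1: (x=6, y=0), (x=8, y=0), (x=7, y=1)  <- goal reached here
One shortest path (1 moves): (x=7, y=0) -> (x=8, y=0)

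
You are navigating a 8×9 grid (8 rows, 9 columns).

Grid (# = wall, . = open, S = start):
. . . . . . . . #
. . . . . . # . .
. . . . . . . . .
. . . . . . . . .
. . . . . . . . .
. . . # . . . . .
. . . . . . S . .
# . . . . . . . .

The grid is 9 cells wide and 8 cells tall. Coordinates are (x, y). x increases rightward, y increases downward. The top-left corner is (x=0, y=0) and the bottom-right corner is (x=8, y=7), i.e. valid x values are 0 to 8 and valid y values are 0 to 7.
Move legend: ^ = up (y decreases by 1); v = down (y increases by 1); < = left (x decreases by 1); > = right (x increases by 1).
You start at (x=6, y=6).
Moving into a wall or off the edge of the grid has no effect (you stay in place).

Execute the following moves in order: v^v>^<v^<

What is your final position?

Answer: Final position: (x=5, y=6)

Derivation:
Start: (x=6, y=6)
  v (down): (x=6, y=6) -> (x=6, y=7)
  ^ (up): (x=6, y=7) -> (x=6, y=6)
  v (down): (x=6, y=6) -> (x=6, y=7)
  > (right): (x=6, y=7) -> (x=7, y=7)
  ^ (up): (x=7, y=7) -> (x=7, y=6)
  < (left): (x=7, y=6) -> (x=6, y=6)
  v (down): (x=6, y=6) -> (x=6, y=7)
  ^ (up): (x=6, y=7) -> (x=6, y=6)
  < (left): (x=6, y=6) -> (x=5, y=6)
Final: (x=5, y=6)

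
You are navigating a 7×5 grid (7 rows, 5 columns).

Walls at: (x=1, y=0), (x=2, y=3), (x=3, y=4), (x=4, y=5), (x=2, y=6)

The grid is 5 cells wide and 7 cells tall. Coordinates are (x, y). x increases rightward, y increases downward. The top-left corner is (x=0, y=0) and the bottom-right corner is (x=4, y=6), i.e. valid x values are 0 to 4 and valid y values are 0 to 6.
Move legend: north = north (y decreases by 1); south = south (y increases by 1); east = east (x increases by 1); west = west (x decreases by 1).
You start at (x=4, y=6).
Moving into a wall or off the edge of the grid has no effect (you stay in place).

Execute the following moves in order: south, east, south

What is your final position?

Start: (x=4, y=6)
  south (south): blocked, stay at (x=4, y=6)
  east (east): blocked, stay at (x=4, y=6)
  south (south): blocked, stay at (x=4, y=6)
Final: (x=4, y=6)

Answer: Final position: (x=4, y=6)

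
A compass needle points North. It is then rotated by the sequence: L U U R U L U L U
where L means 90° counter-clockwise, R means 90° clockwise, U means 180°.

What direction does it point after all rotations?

Start: North
  L (left (90° counter-clockwise)) -> West
  U (U-turn (180°)) -> East
  U (U-turn (180°)) -> West
  R (right (90° clockwise)) -> North
  U (U-turn (180°)) -> South
  L (left (90° counter-clockwise)) -> East
  U (U-turn (180°)) -> West
  L (left (90° counter-clockwise)) -> South
  U (U-turn (180°)) -> North
Final: North

Answer: Final heading: North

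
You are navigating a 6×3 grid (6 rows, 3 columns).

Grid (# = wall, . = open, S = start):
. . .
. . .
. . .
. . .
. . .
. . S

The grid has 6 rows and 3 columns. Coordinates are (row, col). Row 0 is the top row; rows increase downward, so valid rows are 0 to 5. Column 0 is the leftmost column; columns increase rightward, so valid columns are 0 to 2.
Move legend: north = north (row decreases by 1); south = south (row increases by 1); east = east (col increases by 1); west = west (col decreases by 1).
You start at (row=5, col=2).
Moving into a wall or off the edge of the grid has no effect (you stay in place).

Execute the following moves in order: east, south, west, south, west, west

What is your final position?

Answer: Final position: (row=5, col=0)

Derivation:
Start: (row=5, col=2)
  east (east): blocked, stay at (row=5, col=2)
  south (south): blocked, stay at (row=5, col=2)
  west (west): (row=5, col=2) -> (row=5, col=1)
  south (south): blocked, stay at (row=5, col=1)
  west (west): (row=5, col=1) -> (row=5, col=0)
  west (west): blocked, stay at (row=5, col=0)
Final: (row=5, col=0)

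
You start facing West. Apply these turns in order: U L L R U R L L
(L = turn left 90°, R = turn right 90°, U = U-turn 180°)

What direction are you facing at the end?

Start: West
  U (U-turn (180°)) -> East
  L (left (90° counter-clockwise)) -> North
  L (left (90° counter-clockwise)) -> West
  R (right (90° clockwise)) -> North
  U (U-turn (180°)) -> South
  R (right (90° clockwise)) -> West
  L (left (90° counter-clockwise)) -> South
  L (left (90° counter-clockwise)) -> East
Final: East

Answer: Final heading: East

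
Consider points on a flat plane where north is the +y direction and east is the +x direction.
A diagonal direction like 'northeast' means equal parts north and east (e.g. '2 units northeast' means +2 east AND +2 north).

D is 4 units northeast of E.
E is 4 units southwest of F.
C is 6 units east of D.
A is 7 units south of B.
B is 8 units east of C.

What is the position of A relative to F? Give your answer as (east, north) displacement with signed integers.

Place F at the origin (east=0, north=0).
  E is 4 units southwest of F: delta (east=-4, north=-4); E at (east=-4, north=-4).
  D is 4 units northeast of E: delta (east=+4, north=+4); D at (east=0, north=0).
  C is 6 units east of D: delta (east=+6, north=+0); C at (east=6, north=0).
  B is 8 units east of C: delta (east=+8, north=+0); B at (east=14, north=0).
  A is 7 units south of B: delta (east=+0, north=-7); A at (east=14, north=-7).
Therefore A relative to F: (east=14, north=-7).

Answer: A is at (east=14, north=-7) relative to F.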